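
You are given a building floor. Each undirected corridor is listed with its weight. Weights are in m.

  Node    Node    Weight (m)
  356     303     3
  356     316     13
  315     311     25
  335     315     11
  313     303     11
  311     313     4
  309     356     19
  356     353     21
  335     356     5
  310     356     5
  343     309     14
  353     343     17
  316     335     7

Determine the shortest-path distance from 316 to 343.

Compare a few routes:
316–356–353–343: 13+21+17 = 51
316–356–309–343: 13+19+14 = 46
316–335–356–353–343: 7+5+21+17 = 50
316–335–356–309–343: 7+5+19+14 = 45
Cheapest is 316–335–356–309–343 at 45 m.

45 m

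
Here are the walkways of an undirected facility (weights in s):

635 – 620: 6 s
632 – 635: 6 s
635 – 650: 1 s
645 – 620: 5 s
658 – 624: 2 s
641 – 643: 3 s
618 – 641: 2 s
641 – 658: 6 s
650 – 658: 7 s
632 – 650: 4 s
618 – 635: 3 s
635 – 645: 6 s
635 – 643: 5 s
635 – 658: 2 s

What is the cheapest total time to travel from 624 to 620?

Running Dijkstra from 624:
624: 0
658: 2  (via 624)
635: 4  (via 658)
650: 5  (via 635)
618: 7  (via 635)
641: 8  (via 658)
643: 9  (via 635)
632: 9  (via 650)
645: 10  (via 635)
620: 10  (via 635)
Shortest route: 624 → 658 → 635 → 620 = 10 s.

10 s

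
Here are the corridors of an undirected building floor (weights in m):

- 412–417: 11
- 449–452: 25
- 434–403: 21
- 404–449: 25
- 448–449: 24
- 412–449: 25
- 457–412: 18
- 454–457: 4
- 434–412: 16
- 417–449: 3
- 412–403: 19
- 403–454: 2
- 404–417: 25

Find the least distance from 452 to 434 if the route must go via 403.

79 m

Shortest 452→403: 452 → 449 → 417 → 412 → 403 = 58
Shortest 403→434: 403 → 434 = 21
Total via 403: 58 + 21 = 79 m.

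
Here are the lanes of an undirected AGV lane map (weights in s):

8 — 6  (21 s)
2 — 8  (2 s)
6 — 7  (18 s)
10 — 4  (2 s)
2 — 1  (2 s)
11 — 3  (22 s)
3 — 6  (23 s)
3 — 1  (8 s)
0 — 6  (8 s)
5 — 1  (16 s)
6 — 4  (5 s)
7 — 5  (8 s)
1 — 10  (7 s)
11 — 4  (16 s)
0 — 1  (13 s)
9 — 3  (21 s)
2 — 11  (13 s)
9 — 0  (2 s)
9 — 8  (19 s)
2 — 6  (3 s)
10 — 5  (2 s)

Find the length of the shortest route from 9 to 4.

15 s

Candidate routes:
9 → 0 → 6 → 2 → 1 → 10 → 4: 2+8+3+2+7+2 = 24
9 → 0 → 1 → 2 → 6 → 4: 2+13+2+3+5 = 25
9 → 0 → 6 → 4: 2+8+5 = 15
9 → 0 → 1 → 10 → 4: 2+13+7+2 = 24
The minimum is 15 s via 9 → 0 → 6 → 4.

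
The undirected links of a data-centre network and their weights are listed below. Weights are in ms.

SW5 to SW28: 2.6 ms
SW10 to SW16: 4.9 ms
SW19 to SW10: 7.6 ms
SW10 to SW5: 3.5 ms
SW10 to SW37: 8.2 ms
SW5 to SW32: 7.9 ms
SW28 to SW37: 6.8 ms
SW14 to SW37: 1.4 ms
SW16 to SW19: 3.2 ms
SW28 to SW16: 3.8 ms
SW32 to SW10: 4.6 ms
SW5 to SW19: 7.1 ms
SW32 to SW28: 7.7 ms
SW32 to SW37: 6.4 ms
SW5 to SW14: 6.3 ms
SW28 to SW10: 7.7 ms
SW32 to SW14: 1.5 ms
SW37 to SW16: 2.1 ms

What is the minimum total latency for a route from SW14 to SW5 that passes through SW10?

9.6 ms

Shortest SW14→SW10: SW14 → SW32 → SW10 = 6.1
Best SW10 to SW5: SW10 → SW5 costing 3.5
Total via SW10: 6.1 + 3.5 = 9.6 ms.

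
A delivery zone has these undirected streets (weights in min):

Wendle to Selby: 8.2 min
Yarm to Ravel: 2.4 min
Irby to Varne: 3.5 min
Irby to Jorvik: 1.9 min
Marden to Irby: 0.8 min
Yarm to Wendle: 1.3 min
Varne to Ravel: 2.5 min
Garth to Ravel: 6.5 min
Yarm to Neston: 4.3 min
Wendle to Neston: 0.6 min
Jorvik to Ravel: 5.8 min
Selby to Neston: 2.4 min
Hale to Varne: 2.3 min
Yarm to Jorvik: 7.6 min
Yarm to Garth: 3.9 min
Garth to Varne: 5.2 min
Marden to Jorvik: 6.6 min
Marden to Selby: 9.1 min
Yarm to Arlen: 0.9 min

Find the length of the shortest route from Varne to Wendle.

Running Dijkstra from Varne:
Varne: 0
Hale: 2.3  (via Varne)
Ravel: 2.5  (via Varne)
Irby: 3.5  (via Varne)
Marden: 4.3  (via Irby)
Yarm: 4.9  (via Ravel)
Garth: 5.2  (via Varne)
Jorvik: 5.4  (via Irby)
Arlen: 5.8  (via Yarm)
Wendle: 6.2  (via Yarm)
Shortest route: Varne–Ravel–Yarm–Wendle = 6.2 min.

6.2 min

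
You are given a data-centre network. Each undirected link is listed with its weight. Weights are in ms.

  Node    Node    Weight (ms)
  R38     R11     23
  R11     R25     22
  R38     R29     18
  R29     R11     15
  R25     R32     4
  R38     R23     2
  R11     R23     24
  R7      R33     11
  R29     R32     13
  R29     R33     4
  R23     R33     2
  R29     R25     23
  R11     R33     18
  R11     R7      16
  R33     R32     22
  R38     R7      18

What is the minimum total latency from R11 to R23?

20 ms

Shortest distances from R11:
R11: 0
R29: 15  (via R11)
R7: 16  (via R11)
R33: 18  (via R11)
R23: 20  (via R33)
Shortest route: R11 → R33 → R23 = 20 ms.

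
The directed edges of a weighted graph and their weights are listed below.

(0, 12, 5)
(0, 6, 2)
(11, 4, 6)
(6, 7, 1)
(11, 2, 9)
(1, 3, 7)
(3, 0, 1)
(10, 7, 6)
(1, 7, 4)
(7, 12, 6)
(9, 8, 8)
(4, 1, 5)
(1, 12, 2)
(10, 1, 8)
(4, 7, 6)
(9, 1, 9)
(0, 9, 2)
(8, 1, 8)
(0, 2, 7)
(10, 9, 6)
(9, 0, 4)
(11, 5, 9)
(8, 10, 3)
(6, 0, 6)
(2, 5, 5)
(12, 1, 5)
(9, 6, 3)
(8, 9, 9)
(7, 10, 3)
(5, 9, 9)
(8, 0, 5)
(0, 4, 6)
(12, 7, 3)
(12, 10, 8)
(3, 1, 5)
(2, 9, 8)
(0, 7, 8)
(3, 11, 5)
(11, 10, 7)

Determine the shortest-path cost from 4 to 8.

Running Dijkstra from 4:
4: 0
1: 5  (via 4)
7: 6  (via 4)
12: 7  (via 1)
10: 9  (via 7)
3: 12  (via 1)
0: 13  (via 3)
6: 15  (via 0)
9: 15  (via 10)
11: 17  (via 3)
2: 20  (via 0)
8: 23  (via 9)
Shortest route: 4 → 7 → 10 → 9 → 8 = 23.

23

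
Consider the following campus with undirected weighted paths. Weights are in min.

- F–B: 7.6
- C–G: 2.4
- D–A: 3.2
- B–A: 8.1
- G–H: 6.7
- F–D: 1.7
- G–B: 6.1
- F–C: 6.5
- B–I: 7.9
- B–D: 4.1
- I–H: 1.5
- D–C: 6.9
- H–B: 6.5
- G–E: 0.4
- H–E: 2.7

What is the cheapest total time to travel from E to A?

Compare a few routes:
E → G → B → D → A: 0.4+6.1+4.1+3.2 = 13.8
E → G → C → D → A: 0.4+2.4+6.9+3.2 = 12.9
Cheapest is E → G → C → D → A at 12.9 min.

12.9 min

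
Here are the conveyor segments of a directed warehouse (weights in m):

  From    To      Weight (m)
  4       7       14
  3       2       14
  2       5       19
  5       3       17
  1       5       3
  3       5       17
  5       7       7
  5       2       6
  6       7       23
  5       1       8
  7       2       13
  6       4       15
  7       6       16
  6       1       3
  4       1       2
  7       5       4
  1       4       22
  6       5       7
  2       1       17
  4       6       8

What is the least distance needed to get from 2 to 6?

Candidate routes:
2–1–5–7–6: 17+3+7+16 = 43
2–5–7–6: 19+7+16 = 42
2–1–4–6: 17+22+8 = 47
The minimum is 42 m via 2–5–7–6.

42 m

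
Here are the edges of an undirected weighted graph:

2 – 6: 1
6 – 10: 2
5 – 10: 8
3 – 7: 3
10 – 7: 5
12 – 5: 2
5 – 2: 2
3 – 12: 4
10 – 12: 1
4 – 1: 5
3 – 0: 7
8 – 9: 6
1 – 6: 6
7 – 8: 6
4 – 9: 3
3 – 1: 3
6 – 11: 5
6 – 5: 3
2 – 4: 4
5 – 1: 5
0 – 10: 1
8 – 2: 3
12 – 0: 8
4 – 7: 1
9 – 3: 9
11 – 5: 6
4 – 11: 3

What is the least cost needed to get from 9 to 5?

Settle nodes by increasing distance from 9:
9: 0
4: 3  (via 9)
7: 4  (via 4)
8: 6  (via 9)
11: 6  (via 4)
2: 7  (via 4)
3: 7  (via 7)
1: 8  (via 4)
6: 8  (via 2)
5: 9  (via 2)
Shortest route: 9–4–2–5 = 9.

9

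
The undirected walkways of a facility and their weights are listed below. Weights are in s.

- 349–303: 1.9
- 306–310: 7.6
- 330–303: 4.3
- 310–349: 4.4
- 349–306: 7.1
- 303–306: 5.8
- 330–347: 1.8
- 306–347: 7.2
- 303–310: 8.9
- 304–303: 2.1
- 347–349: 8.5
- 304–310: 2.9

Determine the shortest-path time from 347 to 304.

8.2 s

Settle nodes by increasing distance from 347:
347: 0
330: 1.8  (via 347)
303: 6.1  (via 330)
306: 7.2  (via 347)
349: 8  (via 303)
304: 8.2  (via 303)
Shortest route: 347 → 330 → 303 → 304 = 8.2 s.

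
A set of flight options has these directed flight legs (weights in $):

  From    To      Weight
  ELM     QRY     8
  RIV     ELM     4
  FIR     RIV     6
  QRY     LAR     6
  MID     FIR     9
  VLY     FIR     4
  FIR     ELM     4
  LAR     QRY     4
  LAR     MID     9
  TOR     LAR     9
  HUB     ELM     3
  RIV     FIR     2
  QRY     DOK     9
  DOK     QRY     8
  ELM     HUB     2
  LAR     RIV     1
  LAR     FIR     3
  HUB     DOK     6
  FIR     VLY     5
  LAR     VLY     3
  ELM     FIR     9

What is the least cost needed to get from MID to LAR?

Compare a few routes:
MID - FIR - RIV - ELM - QRY - LAR: 9+6+4+8+6 = 33
MID - FIR - ELM - QRY - LAR: 9+4+8+6 = 27
MID - FIR - ELM - HUB - DOK - QRY - LAR: 9+4+2+6+8+6 = 35
MID - FIR - RIV - ELM - HUB - DOK - QRY - LAR: 9+6+4+2+6+8+6 = 41
The minimum is $27 via MID - FIR - ELM - QRY - LAR.

$27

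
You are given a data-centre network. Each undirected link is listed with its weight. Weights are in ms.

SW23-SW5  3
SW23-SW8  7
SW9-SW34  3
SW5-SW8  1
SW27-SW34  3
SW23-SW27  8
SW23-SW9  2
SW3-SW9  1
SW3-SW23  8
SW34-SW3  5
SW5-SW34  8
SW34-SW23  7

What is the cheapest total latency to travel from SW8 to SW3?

7 ms

Compare a few routes:
SW8–SW5–SW23–SW3: 1+3+8 = 12
SW8–SW23–SW9–SW3: 7+2+1 = 10
SW8–SW5–SW23–SW9–SW3: 1+3+2+1 = 7
Cheapest is SW8–SW5–SW23–SW9–SW3 at 7 ms.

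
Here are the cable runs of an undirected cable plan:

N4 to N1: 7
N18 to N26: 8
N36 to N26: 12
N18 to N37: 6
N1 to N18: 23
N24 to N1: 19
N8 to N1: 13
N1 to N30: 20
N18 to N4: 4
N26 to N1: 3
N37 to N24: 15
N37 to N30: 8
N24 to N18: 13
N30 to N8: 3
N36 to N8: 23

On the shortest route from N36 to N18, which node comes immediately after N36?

N26

Candidate routes:
N36 - N26 - N18: 12+8 = 20
N36 - N26 - N1 - N4 - N18: 12+3+7+4 = 26
Cheapest is N36 - N26 - N18 at 20.
So from N36 the first move is to N26.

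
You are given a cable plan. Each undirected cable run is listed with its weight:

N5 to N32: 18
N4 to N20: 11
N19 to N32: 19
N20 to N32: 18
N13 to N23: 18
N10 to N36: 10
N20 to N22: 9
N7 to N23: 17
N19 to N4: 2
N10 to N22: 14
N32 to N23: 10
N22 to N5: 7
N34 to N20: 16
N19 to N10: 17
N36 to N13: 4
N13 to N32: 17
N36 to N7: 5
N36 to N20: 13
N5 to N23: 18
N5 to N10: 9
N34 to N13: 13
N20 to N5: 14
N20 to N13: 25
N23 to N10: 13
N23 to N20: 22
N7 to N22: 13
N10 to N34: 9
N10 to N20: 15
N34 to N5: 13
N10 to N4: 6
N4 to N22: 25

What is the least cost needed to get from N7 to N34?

Enumerating some paths:
N7 - N36 - N10 - N34: 5+10+9 = 24
N7 - N36 - N13 - N34: 5+4+13 = 22
The minimum is 22 via N7 - N36 - N13 - N34.

22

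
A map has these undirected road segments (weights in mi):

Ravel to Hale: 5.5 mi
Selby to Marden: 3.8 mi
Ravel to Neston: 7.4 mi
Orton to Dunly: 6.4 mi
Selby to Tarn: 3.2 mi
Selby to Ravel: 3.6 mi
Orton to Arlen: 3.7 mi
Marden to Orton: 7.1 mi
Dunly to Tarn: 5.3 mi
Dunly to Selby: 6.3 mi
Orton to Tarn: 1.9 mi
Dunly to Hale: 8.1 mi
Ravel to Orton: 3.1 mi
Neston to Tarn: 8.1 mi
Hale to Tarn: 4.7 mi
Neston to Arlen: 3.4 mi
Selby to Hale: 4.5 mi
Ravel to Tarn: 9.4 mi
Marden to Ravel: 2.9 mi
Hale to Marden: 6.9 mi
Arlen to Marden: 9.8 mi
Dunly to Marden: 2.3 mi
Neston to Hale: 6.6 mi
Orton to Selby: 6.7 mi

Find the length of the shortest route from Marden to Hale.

6.9 mi

Running Dijkstra from Marden:
Marden: 0
Dunly: 2.3  (via Marden)
Ravel: 2.9  (via Marden)
Selby: 3.8  (via Marden)
Orton: 6  (via Ravel)
Hale: 6.9  (via Marden)
Shortest route: Marden → Hale = 6.9 mi.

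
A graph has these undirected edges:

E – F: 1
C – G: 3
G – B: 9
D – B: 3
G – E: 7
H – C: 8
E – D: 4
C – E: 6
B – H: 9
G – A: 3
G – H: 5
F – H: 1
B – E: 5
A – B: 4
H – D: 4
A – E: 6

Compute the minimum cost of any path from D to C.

Shortest distances from D:
D: 0
B: 3  (via D)
E: 4  (via D)
H: 4  (via D)
F: 5  (via E)
A: 7  (via B)
G: 9  (via H)
C: 10  (via E)
Shortest route: D → E → C = 10.

10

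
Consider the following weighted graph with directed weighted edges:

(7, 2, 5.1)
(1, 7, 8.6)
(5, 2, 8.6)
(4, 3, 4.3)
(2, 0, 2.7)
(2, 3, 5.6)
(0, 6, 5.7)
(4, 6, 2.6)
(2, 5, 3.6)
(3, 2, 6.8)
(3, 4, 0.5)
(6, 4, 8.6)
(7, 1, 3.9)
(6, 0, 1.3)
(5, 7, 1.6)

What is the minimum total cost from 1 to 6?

22.1

Compare a few routes:
1–7–2–3–4–6: 8.6+5.1+5.6+0.5+2.6 = 22.4
1–7–2–0–6: 8.6+5.1+2.7+5.7 = 22.1
The minimum is 22.1 via 1–7–2–0–6.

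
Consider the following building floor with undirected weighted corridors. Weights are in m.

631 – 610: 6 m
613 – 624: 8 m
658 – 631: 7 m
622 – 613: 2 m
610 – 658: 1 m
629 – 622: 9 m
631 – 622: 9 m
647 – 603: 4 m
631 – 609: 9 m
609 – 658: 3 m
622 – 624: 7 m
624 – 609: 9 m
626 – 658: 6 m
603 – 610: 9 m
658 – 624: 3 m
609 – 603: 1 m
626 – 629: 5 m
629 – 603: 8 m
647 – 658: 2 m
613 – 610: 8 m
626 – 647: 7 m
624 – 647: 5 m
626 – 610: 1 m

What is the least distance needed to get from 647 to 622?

Candidate routes:
647–658–610–613–622: 2+1+8+2 = 13
647–624–613–622: 5+8+2 = 15
647–624–622: 5+7 = 12
The minimum is 12 m via 647–624–622.

12 m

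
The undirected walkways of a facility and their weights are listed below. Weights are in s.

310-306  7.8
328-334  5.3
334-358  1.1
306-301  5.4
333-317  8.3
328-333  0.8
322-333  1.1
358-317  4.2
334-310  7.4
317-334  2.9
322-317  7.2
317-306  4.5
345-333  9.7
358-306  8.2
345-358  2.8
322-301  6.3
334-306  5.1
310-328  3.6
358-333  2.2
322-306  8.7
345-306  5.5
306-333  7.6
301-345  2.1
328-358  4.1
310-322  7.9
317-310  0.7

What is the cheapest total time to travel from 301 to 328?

7.9 s

Candidate routes:
301 → 345 → 358 → 333 → 328: 2.1+2.8+2.2+0.8 = 7.9
301 → 345 → 358 → 328: 2.1+2.8+4.1 = 9
301 → 322 → 333 → 328: 6.3+1.1+0.8 = 8.2
The minimum is 7.9 s via 301 → 345 → 358 → 333 → 328.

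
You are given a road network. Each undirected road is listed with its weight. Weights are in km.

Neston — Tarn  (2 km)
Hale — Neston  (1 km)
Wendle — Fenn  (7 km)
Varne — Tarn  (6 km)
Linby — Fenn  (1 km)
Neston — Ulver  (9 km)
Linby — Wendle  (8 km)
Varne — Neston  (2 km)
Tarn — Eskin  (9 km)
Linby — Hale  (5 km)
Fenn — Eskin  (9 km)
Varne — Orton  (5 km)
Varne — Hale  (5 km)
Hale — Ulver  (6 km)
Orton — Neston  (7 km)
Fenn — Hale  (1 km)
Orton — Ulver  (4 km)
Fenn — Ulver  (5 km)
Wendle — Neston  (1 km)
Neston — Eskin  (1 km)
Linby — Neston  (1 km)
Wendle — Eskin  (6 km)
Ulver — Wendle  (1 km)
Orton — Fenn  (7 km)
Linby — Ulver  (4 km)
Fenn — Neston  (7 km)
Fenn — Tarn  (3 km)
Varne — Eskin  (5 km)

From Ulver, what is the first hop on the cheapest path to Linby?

Candidate routes:
Ulver–Wendle–Neston–Linby: 1+1+1 = 3
Ulver–Linby: 4 = 4
Cheapest is Ulver–Wendle–Neston–Linby at 3 km.
So from Ulver the first move is to Wendle.

Wendle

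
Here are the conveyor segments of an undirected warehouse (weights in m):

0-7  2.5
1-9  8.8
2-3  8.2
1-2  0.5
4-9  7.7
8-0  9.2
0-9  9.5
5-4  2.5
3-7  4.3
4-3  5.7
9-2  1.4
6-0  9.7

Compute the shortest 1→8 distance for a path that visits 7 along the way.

Shortest 1→7: 1–2–3–7 = 13
Best 7 to 8: 7–0–8 costing 11.7
Total via 7: 13 + 11.7 = 24.7 m.

24.7 m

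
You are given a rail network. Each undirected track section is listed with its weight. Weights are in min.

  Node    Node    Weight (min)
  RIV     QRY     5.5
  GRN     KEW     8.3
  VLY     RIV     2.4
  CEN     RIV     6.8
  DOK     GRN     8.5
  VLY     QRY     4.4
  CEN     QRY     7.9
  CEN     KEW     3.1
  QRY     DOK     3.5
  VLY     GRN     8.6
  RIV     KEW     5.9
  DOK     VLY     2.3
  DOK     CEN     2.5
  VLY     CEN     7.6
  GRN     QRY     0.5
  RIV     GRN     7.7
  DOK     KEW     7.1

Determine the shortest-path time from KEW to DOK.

Shortest distances from KEW:
KEW: 0
CEN: 3.1  (via KEW)
DOK: 5.6  (via CEN)
Shortest route: KEW → CEN → DOK = 5.6 min.

5.6 min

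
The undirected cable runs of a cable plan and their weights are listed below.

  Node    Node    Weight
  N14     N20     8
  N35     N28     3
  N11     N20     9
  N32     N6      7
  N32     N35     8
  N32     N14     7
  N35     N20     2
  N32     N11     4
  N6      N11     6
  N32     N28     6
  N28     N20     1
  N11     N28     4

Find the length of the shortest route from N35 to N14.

10

Running Dijkstra from N35:
N35: 0
N20: 2  (via N35)
N28: 3  (via N35)
N11: 7  (via N28)
N32: 8  (via N35)
N14: 10  (via N20)
Shortest route: N35–N20–N14 = 10.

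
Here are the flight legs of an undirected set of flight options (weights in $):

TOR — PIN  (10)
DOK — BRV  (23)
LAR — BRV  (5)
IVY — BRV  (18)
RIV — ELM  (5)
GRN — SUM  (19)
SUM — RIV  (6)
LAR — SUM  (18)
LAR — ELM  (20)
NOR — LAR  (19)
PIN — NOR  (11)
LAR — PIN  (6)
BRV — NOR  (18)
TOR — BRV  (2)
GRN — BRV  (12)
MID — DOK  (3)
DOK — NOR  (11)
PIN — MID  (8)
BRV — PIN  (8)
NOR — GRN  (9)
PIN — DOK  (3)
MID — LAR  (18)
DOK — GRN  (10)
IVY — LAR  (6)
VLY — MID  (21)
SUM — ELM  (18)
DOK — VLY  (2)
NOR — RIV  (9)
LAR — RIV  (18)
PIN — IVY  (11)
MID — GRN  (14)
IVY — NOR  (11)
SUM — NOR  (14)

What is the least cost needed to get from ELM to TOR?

Shortest distances from ELM:
ELM: 0
RIV: 5  (via ELM)
SUM: 11  (via RIV)
NOR: 14  (via RIV)
LAR: 20  (via ELM)
GRN: 23  (via NOR)
PIN: 25  (via NOR)
IVY: 25  (via NOR)
DOK: 25  (via NOR)
BRV: 25  (via LAR)
VLY: 27  (via DOK)
TOR: 27  (via BRV)
Shortest route: ELM–LAR–BRV–TOR = $27.

$27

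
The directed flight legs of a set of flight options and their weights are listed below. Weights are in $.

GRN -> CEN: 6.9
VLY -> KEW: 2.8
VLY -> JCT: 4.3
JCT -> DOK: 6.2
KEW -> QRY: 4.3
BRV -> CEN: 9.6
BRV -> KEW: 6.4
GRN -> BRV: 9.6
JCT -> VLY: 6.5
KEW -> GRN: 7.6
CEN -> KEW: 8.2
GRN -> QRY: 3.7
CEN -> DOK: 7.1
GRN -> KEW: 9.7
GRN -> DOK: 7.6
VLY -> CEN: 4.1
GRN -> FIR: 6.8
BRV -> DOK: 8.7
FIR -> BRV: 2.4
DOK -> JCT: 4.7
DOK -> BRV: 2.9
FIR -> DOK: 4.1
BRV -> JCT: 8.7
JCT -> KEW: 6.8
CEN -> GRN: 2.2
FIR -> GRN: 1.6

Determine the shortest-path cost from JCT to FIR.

$19.6

Running Dijkstra from JCT:
JCT: 0
DOK: 6.2  (via JCT)
VLY: 6.5  (via JCT)
KEW: 6.8  (via JCT)
BRV: 9.1  (via DOK)
CEN: 10.6  (via VLY)
QRY: 11.1  (via KEW)
GRN: 12.8  (via CEN)
FIR: 19.6  (via GRN)
Shortest route: JCT → VLY → CEN → GRN → FIR = $19.6.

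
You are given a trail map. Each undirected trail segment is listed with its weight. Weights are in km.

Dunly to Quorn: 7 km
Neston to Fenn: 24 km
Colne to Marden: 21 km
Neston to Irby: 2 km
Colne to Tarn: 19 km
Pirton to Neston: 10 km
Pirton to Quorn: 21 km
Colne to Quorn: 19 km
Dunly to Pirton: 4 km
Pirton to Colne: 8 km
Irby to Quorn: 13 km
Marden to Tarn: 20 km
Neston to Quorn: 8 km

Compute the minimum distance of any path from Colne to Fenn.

42 km

Enumerating some paths:
Colne - Quorn - Neston - Fenn: 19+8+24 = 51
Colne - Pirton - Neston - Fenn: 8+10+24 = 42
Colne - Pirton - Dunly - Quorn - Neston - Fenn: 8+4+7+8+24 = 51
Colne - Pirton - Dunly - Quorn - Irby - Neston - Fenn: 8+4+7+13+2+24 = 58
Cheapest is Colne - Pirton - Neston - Fenn at 42 km.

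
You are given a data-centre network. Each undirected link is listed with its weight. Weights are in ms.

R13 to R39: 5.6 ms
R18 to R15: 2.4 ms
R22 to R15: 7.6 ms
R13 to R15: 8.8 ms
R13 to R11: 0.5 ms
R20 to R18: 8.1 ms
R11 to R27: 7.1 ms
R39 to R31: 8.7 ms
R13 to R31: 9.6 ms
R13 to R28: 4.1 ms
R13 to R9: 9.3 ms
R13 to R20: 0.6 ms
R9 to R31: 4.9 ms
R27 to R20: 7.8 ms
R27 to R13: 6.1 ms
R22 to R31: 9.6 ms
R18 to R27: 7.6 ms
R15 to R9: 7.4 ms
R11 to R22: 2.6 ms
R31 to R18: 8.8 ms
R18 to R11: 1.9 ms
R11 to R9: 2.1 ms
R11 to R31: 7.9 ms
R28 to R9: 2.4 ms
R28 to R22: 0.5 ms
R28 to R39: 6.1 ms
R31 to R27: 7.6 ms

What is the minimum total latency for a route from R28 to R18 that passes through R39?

Best R28 to R39: R28–R39 costing 6.1
Shortest R39→R18: R39–R13–R11–R18 = 8
Total via R39: 6.1 + 8 = 14.1 ms.

14.1 ms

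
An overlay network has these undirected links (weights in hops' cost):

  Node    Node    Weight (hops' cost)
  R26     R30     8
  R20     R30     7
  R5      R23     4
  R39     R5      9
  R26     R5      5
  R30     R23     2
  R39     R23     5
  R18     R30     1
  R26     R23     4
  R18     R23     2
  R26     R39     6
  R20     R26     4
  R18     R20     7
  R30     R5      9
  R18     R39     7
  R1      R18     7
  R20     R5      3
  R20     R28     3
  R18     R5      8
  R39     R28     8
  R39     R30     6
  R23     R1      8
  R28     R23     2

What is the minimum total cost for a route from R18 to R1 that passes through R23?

Shortest R18→R23: R18 → R23 = 2
Best R23 to R1: R23 → R1 costing 8
Total via R23: 2 + 8 = 10 hops' cost.

10 hops' cost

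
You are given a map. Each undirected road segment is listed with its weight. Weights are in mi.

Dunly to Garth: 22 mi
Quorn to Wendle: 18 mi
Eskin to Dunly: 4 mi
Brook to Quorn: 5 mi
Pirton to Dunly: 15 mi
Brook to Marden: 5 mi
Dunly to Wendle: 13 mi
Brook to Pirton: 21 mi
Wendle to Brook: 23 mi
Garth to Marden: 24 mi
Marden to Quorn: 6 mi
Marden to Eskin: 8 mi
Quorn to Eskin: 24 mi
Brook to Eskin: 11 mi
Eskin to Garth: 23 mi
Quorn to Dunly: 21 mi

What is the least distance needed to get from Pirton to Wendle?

28 mi

Running Dijkstra from Pirton:
Pirton: 0
Dunly: 15  (via Pirton)
Eskin: 19  (via Dunly)
Brook: 21  (via Pirton)
Marden: 26  (via Brook)
Quorn: 26  (via Brook)
Wendle: 28  (via Dunly)
Shortest route: Pirton–Dunly–Wendle = 28 mi.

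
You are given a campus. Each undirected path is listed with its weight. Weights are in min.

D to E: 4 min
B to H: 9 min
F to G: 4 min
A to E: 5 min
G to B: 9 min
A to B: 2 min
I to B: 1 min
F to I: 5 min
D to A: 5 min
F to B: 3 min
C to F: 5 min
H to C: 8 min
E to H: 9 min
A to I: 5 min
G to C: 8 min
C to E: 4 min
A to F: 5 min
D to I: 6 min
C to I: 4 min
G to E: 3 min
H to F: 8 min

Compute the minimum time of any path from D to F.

10 min

Running Dijkstra from D:
D: 0
E: 4  (via D)
A: 5  (via D)
I: 6  (via D)
B: 7  (via A)
G: 7  (via E)
C: 8  (via E)
F: 10  (via A)
Shortest route: D → A → F = 10 min.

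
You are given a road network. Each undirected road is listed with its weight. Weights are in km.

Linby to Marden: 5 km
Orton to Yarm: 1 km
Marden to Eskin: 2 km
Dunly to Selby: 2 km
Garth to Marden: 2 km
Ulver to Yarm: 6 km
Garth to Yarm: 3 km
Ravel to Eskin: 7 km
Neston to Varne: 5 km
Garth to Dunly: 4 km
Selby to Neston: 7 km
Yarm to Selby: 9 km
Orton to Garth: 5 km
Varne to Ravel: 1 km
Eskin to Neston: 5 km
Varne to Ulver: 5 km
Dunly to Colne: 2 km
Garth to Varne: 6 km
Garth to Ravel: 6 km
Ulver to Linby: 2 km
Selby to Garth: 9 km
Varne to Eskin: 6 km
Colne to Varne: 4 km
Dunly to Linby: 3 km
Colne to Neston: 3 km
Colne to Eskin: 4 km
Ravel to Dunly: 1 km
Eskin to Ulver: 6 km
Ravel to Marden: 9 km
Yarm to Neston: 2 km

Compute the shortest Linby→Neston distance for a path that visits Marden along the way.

12 km

Best Linby to Marden: Linby → Marden costing 5
Shortest Marden→Neston: Marden → Eskin → Neston = 7
Total via Marden: 5 + 7 = 12 km.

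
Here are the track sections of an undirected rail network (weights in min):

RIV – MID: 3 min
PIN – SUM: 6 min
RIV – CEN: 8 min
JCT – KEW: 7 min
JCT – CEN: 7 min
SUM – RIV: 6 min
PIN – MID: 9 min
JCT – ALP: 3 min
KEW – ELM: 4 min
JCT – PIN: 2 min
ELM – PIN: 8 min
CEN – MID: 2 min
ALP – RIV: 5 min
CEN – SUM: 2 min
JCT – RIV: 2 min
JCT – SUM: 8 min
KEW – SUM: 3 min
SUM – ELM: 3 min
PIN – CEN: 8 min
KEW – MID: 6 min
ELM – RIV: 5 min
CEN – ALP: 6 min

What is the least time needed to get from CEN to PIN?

Compare a few routes:
CEN → PIN: 8 = 8
CEN → MID → PIN: 2+9 = 11
CEN → MID → RIV → JCT → PIN: 2+3+2+2 = 9
CEN → JCT → PIN: 7+2 = 9
Cheapest is CEN → PIN at 8 min.

8 min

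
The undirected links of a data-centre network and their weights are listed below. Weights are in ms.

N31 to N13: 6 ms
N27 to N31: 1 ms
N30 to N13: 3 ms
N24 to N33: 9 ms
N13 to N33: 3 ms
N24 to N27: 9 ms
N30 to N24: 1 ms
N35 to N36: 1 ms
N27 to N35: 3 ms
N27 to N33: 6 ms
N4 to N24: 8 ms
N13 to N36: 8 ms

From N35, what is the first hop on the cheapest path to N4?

Candidate routes:
N35 - N36 - N13 - N30 - N24 - N4: 1+8+3+1+8 = 21
N35 - N27 - N24 - N4: 3+9+8 = 20
The minimum is 20 ms via N35 - N27 - N24 - N4.
So from N35 the first move is to N27.

N27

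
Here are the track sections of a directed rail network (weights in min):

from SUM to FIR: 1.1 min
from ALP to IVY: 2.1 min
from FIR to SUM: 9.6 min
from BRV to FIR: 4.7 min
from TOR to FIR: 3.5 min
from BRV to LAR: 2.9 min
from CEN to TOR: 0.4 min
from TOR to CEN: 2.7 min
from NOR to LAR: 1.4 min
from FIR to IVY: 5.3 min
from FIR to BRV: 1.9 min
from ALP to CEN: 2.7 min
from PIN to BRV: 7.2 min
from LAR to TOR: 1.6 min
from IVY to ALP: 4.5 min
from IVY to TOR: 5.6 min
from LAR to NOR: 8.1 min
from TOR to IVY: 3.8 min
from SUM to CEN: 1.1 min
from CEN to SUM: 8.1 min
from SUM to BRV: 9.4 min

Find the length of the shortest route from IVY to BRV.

Settle nodes by increasing distance from IVY:
IVY: 0
ALP: 4.5  (via IVY)
TOR: 5.6  (via IVY)
CEN: 7.2  (via ALP)
FIR: 9.1  (via TOR)
BRV: 11  (via FIR)
Shortest route: IVY → TOR → FIR → BRV = 11 min.

11 min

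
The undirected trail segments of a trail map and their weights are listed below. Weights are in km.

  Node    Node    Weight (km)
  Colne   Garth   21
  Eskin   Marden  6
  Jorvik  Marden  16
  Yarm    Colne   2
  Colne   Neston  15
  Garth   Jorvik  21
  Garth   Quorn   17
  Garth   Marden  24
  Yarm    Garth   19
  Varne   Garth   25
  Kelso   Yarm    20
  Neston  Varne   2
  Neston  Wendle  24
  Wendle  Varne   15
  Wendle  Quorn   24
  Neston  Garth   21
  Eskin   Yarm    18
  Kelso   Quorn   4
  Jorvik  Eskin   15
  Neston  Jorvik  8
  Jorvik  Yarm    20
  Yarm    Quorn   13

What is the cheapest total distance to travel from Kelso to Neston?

34 km

Running Dijkstra from Kelso:
Kelso: 0
Quorn: 4  (via Kelso)
Yarm: 17  (via Quorn)
Colne: 19  (via Yarm)
Garth: 21  (via Quorn)
Wendle: 28  (via Quorn)
Neston: 34  (via Colne)
Shortest route: Kelso–Quorn–Yarm–Colne–Neston = 34 km.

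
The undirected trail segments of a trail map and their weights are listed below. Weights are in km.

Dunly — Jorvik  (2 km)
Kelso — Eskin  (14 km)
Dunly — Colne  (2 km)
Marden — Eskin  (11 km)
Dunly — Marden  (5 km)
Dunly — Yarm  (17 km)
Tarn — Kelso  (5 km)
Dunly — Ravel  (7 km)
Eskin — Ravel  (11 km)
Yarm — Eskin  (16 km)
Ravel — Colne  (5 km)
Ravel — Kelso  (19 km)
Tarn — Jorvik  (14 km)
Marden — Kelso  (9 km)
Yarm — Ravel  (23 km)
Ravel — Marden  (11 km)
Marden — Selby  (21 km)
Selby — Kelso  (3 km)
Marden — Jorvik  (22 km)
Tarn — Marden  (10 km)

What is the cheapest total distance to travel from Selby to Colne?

Running Dijkstra from Selby:
Selby: 0
Kelso: 3  (via Selby)
Tarn: 8  (via Kelso)
Marden: 12  (via Kelso)
Dunly: 17  (via Marden)
Eskin: 17  (via Kelso)
Jorvik: 19  (via Dunly)
Colne: 19  (via Dunly)
Shortest route: Selby–Kelso–Marden–Dunly–Colne = 19 km.

19 km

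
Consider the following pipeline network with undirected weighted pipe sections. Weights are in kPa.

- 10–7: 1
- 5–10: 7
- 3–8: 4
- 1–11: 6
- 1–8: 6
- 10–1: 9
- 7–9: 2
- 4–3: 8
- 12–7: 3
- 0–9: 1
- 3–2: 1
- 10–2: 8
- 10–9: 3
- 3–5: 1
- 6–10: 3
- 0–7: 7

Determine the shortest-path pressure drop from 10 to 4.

Enumerating some paths:
10–2–3–4: 8+1+8 = 17
10–5–3–4: 7+1+8 = 16
The minimum is 16 kPa via 10–5–3–4.

16 kPa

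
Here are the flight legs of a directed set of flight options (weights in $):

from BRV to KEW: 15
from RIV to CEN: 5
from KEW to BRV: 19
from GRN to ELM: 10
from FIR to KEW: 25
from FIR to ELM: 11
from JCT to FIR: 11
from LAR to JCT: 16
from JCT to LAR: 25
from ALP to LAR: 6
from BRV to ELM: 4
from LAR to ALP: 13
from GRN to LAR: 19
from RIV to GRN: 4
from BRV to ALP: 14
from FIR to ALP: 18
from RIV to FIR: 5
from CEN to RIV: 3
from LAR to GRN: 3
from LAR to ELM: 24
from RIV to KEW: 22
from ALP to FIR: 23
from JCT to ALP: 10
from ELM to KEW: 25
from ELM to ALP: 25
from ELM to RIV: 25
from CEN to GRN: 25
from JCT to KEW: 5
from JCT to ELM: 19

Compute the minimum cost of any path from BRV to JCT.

Enumerating some paths:
BRV → ALP → LAR → JCT: 14+6+16 = 36
BRV → ELM → RIV → FIR → ALP → LAR → JCT: 4+25+5+18+6+16 = 74
BRV → ELM → RIV → GRN → LAR → JCT: 4+25+4+19+16 = 68
BRV → ELM → ALP → LAR → JCT: 4+25+6+16 = 51
The minimum is $36 via BRV → ALP → LAR → JCT.

$36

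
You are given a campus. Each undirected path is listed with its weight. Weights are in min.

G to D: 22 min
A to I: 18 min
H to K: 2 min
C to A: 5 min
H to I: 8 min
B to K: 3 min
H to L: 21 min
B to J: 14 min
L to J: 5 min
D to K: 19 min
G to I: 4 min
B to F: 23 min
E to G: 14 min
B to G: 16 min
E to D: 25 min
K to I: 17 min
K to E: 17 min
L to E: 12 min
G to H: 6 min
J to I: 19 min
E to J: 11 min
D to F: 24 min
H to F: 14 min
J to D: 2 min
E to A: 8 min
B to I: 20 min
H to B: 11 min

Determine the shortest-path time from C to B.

33 min

Enumerating some paths:
C–A–E–G–H–K–B: 5+8+14+6+2+3 = 38
C–A–I–H–K–B: 5+18+8+2+3 = 36
C–A–E–K–B: 5+8+17+3 = 33
The minimum is 33 min via C–A–E–K–B.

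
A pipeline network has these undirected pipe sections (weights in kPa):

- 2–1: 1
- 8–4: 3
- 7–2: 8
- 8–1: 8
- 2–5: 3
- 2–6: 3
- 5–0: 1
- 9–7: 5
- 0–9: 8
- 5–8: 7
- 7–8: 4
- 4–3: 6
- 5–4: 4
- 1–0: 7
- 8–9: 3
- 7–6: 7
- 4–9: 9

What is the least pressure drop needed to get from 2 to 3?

Shortest distances from 2:
2: 0
1: 1  (via 2)
5: 3  (via 2)
6: 3  (via 2)
0: 4  (via 5)
4: 7  (via 5)
7: 8  (via 2)
8: 9  (via 1)
9: 12  (via 0)
3: 13  (via 4)
Shortest route: 2–5–4–3 = 13 kPa.

13 kPa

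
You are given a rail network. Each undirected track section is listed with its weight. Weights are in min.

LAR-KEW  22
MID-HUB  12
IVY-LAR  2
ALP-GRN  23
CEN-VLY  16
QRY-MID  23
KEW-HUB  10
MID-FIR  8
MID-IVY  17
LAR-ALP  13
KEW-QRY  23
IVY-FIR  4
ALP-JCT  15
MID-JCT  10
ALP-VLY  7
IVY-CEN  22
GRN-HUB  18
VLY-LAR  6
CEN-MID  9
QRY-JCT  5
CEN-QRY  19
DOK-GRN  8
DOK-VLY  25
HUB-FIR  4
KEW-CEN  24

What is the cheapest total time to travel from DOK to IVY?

Shortest distances from DOK:
DOK: 0
GRN: 8  (via DOK)
VLY: 25  (via DOK)
HUB: 26  (via GRN)
FIR: 30  (via HUB)
LAR: 31  (via VLY)
ALP: 31  (via GRN)
IVY: 33  (via LAR)
Shortest route: DOK–VLY–LAR–IVY = 33 min.

33 min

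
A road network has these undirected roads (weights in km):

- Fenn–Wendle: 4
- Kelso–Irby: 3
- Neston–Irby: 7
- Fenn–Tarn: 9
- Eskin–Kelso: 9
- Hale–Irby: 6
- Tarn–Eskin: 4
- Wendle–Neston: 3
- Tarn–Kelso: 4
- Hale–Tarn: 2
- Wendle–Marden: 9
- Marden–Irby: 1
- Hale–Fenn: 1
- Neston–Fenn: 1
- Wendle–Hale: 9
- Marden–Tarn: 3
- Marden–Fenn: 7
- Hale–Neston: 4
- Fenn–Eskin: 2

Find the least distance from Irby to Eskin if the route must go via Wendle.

16 km

Best Irby to Wendle: Irby–Marden–Wendle costing 10
Shortest Wendle→Eskin: Wendle–Fenn–Eskin = 6
Total via Wendle: 10 + 6 = 16 km.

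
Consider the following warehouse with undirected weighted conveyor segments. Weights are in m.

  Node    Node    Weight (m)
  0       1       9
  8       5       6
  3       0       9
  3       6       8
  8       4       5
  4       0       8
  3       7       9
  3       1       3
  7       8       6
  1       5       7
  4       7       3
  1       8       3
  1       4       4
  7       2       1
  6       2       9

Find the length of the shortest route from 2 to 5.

Running Dijkstra from 2:
2: 0
7: 1  (via 2)
4: 4  (via 7)
8: 7  (via 7)
1: 8  (via 4)
6: 9  (via 2)
3: 10  (via 7)
0: 12  (via 4)
5: 13  (via 8)
Shortest route: 2–7–8–5 = 13 m.

13 m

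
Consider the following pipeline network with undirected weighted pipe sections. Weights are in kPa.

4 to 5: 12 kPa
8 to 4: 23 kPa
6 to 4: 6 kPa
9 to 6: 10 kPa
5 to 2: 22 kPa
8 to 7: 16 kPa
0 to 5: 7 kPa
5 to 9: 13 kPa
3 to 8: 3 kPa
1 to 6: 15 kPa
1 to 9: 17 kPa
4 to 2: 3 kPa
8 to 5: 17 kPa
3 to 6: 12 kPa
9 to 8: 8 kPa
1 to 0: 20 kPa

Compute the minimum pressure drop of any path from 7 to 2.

40 kPa

Candidate routes:
7–8–4–2: 16+23+3 = 42
7–8–9–6–4–2: 16+8+10+6+3 = 43
7–8–3–6–4–2: 16+3+12+6+3 = 40
7–8–5–4–2: 16+17+12+3 = 48
The minimum is 40 kPa via 7–8–3–6–4–2.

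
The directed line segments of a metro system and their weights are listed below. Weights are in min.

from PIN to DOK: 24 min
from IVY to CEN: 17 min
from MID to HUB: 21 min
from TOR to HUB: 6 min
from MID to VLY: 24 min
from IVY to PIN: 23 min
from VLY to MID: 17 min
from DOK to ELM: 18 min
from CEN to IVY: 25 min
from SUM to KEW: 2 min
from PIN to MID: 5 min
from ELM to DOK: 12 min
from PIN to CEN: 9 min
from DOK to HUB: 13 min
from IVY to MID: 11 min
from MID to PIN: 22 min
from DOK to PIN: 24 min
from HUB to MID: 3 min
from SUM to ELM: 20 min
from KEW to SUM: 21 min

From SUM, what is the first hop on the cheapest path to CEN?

ELM

Candidate routes:
SUM → ELM → DOK → HUB → MID → PIN → CEN: 20+12+13+3+22+9 = 79
SUM → ELM → DOK → PIN → CEN: 20+12+24+9 = 65
The minimum is 65 min via SUM → ELM → DOK → PIN → CEN.
So from SUM the first move is to ELM.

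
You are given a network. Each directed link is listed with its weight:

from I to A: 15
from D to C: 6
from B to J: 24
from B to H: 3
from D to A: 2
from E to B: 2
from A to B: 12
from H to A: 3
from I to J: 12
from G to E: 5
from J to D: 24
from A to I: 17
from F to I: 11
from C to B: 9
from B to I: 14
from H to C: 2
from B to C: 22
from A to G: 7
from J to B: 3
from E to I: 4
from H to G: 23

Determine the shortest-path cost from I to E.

Compare a few routes:
I → A → G → E: 15+7+5 = 27
I → J → B → H → G → E: 12+3+3+23+5 = 46
I → J → B → H → A → G → E: 12+3+3+3+7+5 = 33
Cheapest is I → A → G → E at 27.

27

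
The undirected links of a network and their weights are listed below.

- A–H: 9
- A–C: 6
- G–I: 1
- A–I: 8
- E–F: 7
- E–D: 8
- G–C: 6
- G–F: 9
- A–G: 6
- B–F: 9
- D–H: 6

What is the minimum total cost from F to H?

21

Shortest distances from F:
F: 0
E: 7  (via F)
B: 9  (via F)
G: 9  (via F)
I: 10  (via G)
A: 15  (via G)
C: 15  (via G)
D: 15  (via E)
H: 21  (via D)
Shortest route: F–E–D–H = 21.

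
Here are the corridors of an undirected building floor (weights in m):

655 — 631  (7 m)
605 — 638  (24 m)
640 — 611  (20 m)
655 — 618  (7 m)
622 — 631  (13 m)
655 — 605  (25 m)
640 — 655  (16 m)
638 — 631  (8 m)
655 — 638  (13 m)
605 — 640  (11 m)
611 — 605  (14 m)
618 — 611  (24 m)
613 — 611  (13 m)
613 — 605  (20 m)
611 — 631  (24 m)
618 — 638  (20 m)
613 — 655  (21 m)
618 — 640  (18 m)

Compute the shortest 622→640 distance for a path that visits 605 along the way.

56 m

Best 622 to 605: 622–631–655–605 costing 45
Best 605 to 640: 605–640 costing 11
Total via 605: 45 + 11 = 56 m.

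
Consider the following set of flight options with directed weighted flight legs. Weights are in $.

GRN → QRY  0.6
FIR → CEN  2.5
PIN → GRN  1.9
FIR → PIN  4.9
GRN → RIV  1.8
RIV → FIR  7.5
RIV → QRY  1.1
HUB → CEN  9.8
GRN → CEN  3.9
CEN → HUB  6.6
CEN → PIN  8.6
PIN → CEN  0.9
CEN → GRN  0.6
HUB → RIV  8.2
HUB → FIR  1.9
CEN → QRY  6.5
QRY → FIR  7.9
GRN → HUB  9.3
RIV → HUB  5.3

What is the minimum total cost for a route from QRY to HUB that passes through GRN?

$18.1

Best QRY to GRN: QRY → FIR → CEN → GRN costing 11
Shortest GRN→HUB: GRN → RIV → HUB = 7.1
Total via GRN: 11 + 7.1 = $18.1.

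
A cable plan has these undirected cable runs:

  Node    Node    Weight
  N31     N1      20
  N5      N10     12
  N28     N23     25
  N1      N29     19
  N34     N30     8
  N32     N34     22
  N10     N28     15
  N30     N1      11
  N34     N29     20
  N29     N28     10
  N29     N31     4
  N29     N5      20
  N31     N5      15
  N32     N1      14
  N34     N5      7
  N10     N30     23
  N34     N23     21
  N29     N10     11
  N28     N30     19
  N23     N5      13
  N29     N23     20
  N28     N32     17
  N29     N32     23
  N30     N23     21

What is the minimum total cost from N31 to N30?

30

Candidate routes:
N31 - N29 - N34 - N30: 4+20+8 = 32
N31 - N1 - N30: 20+11 = 31
N31 - N5 - N34 - N30: 15+7+8 = 30
Cheapest is N31 - N5 - N34 - N30 at 30.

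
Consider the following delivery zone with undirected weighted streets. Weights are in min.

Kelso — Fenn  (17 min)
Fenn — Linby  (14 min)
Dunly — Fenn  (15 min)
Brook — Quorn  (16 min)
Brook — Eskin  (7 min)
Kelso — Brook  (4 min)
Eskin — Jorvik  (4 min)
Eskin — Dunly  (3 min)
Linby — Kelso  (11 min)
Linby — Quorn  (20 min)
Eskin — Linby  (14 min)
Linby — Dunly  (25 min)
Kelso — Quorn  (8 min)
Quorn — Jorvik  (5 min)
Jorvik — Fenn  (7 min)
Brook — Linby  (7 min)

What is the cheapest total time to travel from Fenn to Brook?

18 min

Compare a few routes:
Fenn → Linby → Brook: 14+7 = 21
Fenn → Kelso → Brook: 17+4 = 21
Fenn → Jorvik → Eskin → Brook: 7+4+7 = 18
Cheapest is Fenn → Jorvik → Eskin → Brook at 18 min.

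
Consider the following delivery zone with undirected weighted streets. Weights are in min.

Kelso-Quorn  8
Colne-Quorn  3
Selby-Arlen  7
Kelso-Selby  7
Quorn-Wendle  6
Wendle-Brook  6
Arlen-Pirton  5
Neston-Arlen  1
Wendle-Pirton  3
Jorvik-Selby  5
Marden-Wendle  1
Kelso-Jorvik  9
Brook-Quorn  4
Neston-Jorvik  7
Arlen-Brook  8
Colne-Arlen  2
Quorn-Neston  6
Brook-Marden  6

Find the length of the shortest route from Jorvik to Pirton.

Running Dijkstra from Jorvik:
Jorvik: 0
Selby: 5  (via Jorvik)
Neston: 7  (via Jorvik)
Arlen: 8  (via Neston)
Kelso: 9  (via Jorvik)
Colne: 10  (via Arlen)
Pirton: 13  (via Arlen)
Shortest route: Jorvik → Neston → Arlen → Pirton = 13 min.

13 min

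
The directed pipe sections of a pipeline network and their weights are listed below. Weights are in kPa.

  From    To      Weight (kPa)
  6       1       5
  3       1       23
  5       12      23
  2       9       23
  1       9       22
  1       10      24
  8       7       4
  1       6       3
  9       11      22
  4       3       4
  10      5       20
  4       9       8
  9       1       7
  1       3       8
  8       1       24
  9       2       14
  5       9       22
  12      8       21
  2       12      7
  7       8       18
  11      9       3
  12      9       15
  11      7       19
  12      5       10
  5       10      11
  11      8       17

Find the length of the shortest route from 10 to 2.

56 kPa

Compare a few routes:
10–5–9–2: 20+22+14 = 56
10–5–12–9–2: 20+23+15+14 = 72
The minimum is 56 kPa via 10–5–9–2.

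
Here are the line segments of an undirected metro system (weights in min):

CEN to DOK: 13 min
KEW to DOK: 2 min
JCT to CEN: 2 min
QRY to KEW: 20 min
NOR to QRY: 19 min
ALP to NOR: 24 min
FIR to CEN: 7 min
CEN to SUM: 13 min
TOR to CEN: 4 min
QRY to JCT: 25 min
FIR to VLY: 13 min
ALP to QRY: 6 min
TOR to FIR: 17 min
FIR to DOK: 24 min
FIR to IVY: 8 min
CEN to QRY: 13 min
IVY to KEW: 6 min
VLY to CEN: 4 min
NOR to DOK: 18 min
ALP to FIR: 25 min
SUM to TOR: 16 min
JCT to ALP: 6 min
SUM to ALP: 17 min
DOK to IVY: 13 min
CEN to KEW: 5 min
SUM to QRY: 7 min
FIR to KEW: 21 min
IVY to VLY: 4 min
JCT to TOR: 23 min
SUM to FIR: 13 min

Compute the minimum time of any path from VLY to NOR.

29 min

Compare a few routes:
VLY → IVY → DOK → NOR: 4+13+18 = 35
VLY → CEN → DOK → NOR: 4+13+18 = 35
VLY → CEN → KEW → DOK → NOR: 4+5+2+18 = 29
VLY → IVY → KEW → DOK → NOR: 4+6+2+18 = 30
Cheapest is VLY → CEN → KEW → DOK → NOR at 29 min.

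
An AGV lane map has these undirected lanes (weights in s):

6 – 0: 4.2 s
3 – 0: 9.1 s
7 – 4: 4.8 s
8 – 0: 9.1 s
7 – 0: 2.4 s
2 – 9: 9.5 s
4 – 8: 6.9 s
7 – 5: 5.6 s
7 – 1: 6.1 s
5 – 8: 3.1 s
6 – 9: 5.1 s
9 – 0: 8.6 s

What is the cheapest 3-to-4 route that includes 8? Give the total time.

Shortest 3→8: 3 → 0 → 8 = 18.2
Best 8 to 4: 8 → 4 costing 6.9
Total via 8: 18.2 + 6.9 = 25.1 s.

25.1 s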